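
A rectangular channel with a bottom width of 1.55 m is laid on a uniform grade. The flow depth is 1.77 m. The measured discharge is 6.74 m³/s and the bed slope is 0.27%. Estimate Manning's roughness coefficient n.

n = 0.014

Flow area A = b·y = 1.55 × 1.77 = 2.744 m². Wetted perimeter P = b + 2y = 1.55 + 2×1.77 = 5.09 m.
Hydraulic radius R = A/P = 2.744/5.09 = 0.539 m.
Rearranging Manning's equation: n = (1/Q) A R^(2/3) S^(1/2) = (1/6.74) × 2.744 × 0.539^(2/3) × √0.0027 = 0.014.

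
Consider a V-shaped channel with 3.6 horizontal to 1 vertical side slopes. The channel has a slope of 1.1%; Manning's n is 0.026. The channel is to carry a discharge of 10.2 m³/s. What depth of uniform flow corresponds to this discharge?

y_n = 1.05 m

Manning's equation rearranged: A R^(2/3) = nQ / (1·√S) = 0.026 × 10.2 / (√0.011) = 2.529.
At y = 1.15 m: A R^(2/3) = 3.212 — high.
At y = 1.05 m: A R^(2/3) = 2.52 — ≈ 2.529.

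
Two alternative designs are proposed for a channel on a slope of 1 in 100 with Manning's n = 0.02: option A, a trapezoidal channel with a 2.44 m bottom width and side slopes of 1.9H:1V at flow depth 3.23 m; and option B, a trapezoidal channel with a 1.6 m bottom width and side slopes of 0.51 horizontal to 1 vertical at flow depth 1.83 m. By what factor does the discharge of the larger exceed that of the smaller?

Channel A: With bottom width b = 2.44 m and side slope z = 1.9: A = (b + zy)y = (2.44 + 1.9×3.23)×3.23 = 27.7 m²; P = b + 2y√(1+z²) = 2.44 + 2×3.23×2.147 = 16.31 m. Hydraulic radius R = A/P = 27.7/16.31 = 1.699 m. Q_A = (1/0.02)·27.7·1.699^(2/3)·√0.01 = 197.2 m³/s.
Channel B: With bottom width b = 1.6 m and side slope z = 0.51: A = (b + zy)y = (1.6 + 0.51×1.83)×1.83 = 4.636 m²; P = b + 2y√(1+z²) = 1.6 + 2×1.83×1.123 = 5.709 m. Hydraulic radius R = A/P = 4.636/5.709 = 0.8121 m. Q_B = (1/0.02)·4.636·0.8121^(2/3)·√0.01 = 20.18 m³/s.
The larger discharge is 197.2 m³/s and the smaller is 20.18 m³/s; the ratio is 9.77.

9.77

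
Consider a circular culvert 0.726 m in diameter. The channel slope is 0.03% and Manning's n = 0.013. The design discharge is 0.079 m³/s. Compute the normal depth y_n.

Manning's equation rearranged: A R^(2/3) = nQ / (1·√S) = 0.013 × 0.079 / (√0.0003) = 0.05929.
Trying y = 0.419 m: A R^(2/3) = 0.08394 — too large.
Trying y = 0.29 m: A R^(2/3) = 0.04461 — too small.
Trying y = 0.34 m: A R^(2/3) = 0.05928 — matches.

y_n = 0.34 m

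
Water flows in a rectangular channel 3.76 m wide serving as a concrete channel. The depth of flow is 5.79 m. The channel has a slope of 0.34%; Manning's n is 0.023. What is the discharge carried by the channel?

Q = 69.7 m³/s

Flow area A = b·y = 3.76 × 5.79 = 21.77 m². Wetted perimeter P = b + 2y = 3.76 + 2×5.79 = 15.34 m.
Hydraulic radius R = A/P = 21.77/15.34 = 1.419 m.
Manning's equation: Q = (1/n) A R^(2/3) S^(1/2) = (1/0.023) × 21.77 × 1.419^(2/3) × 0.0034^(1/2) = 69.7 m³/s.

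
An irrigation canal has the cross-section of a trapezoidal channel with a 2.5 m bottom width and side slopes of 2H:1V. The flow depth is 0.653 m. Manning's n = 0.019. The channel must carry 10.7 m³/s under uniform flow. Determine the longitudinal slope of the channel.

With bottom width b = 2.5 m and side slope z = 2: A = (b + zy)y = (2.5 + 2×0.653)×0.653 = 2.485 m²; P = b + 2y√(1+z²) = 2.5 + 2×0.653×2.236 = 5.42 m.
Hydraulic radius R = A/P = 2.485/5.42 = 0.4585 m.
From Manning's equation, S = [nQ / (1 A R^(2/3))]² = [0.019 × 10.7 / (1 × 2.485 × 0.4585^(2/3))]² = 0.0189.

S = 0.0189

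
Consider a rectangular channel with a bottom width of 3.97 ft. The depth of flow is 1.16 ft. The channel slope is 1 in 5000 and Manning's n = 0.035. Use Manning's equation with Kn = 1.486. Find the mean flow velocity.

V = 0.488 ft/s

Flow area A = b·y = 3.97 × 1.16 = 4.605 ft². Wetted perimeter P = b + 2y = 3.97 + 2×1.16 = 6.29 ft.
Hydraulic radius R = A/P = 4.605/6.29 = 0.7321 ft.
From Manning's equation, V = (1.486/n) R^(2/3) S^(1/2) = (1.486/0.035) × 0.7321^(2/3) × 0.0002^(1/2) = 0.488 ft/s.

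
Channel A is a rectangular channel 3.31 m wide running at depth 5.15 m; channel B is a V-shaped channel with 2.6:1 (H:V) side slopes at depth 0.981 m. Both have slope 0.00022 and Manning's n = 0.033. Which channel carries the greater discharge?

channel A

Channel A: Flow area A = b·y = 3.31 × 5.15 = 17.05 m². Wetted perimeter P = b + 2y = 3.31 + 2×5.15 = 13.61 m. Hydraulic radius R = A/P = 17.05/13.61 = 1.252 m. Q_A = (1/0.033)·17.05·1.252^(2/3)·√0.00022 = 8.903 m³/s.
Channel B: For a triangular section with side slope z = 2.6: A = zy² = 2.6×0.981² = 2.502 m²; P = 2y√(1+z²) = 2×0.981×2.786 = 5.465 m. Hydraulic radius R = A/P = 2.502/5.465 = 0.4578 m. Q_B = (1/0.033)·2.502·0.4578^(2/3)·√0.00022 = 0.668 m³/s.
Q_A = 8.903 m³/s vs Q_B = 0.668 m³/s, so channel A carries more.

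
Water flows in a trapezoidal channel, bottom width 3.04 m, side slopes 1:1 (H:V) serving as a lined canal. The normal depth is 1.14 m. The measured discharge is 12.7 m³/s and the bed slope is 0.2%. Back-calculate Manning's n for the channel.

With bottom width b = 3.04 m and side slope z = 1: A = (b + zy)y = (3.04 + 1×1.14)×1.14 = 4.765 m²; P = b + 2y√(1+z²) = 3.04 + 2×1.14×1.414 = 6.264 m.
Hydraulic radius R = A/P = 4.765/6.264 = 0.7607 m.
Rearranging Manning's equation: n = (1/Q) A R^(2/3) S^(1/2) = (1/12.7) × 4.765 × 0.7607^(2/3) × √0.002 = 0.014.

n = 0.014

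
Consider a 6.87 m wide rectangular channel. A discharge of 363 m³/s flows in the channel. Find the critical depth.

y_c = 6.58 m

For a rectangular channel, critical depth y_c = (q²/g)^(1/3) where q = Q/b = 363/6.87 = 52.84 m²/s.
So y_c = (52.84²/9.81)^(1/3) = 6.58 m.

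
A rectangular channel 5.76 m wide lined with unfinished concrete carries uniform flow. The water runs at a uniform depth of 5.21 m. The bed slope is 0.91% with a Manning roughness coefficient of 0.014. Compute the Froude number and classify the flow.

supercritical

Flow area A = b·y = 5.76 × 5.21 = 30.01 m². Wetted perimeter P = b + 2y = 5.76 + 2×5.21 = 16.18 m.
Hydraulic radius R = A/P = 30.01/16.18 = 1.855 m.
V = (1/n) R^(2/3) √S = (1/0.014) × 1.855^(2/3) × √0.0091 = 10.29 m/s. Hydraulic depth D_h = A/T = 30.01/5.76 = 5.21 m.
Froude number Fr = V/√(g·D_h) = 10.29/√(9.81×5.21) = 1.44, which is greater than 1, so the flow is supercritical.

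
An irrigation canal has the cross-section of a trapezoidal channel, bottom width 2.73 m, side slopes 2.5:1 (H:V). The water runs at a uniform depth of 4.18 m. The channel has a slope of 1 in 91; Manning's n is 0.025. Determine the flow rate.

With bottom width b = 2.73 m and side slope z = 2.5: A = (b + zy)y = (2.73 + 2.5×4.18)×4.18 = 55.09 m²; P = b + 2y√(1+z²) = 2.73 + 2×4.18×2.693 = 25.24 m.
Hydraulic radius R = A/P = 55.09/25.24 = 2.183 m.
Manning's equation: Q = (1/n) A R^(2/3) S^(1/2) = (1/0.025) × 55.09 × 2.183^(2/3) × 0.01099^(1/2) = 389 m³/s.

Q = 389 m³/s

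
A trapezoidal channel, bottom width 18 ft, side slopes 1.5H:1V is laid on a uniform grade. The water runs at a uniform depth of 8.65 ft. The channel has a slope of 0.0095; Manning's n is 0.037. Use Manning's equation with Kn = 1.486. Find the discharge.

Q = 3250 ft³/s

With bottom width b = 18 ft and side slope z = 1.5: A = (b + zy)y = (18 + 1.5×8.65)×8.65 = 267.9 ft²; P = b + 2y√(1+z²) = 18 + 2×8.65×1.803 = 49.19 ft.
Hydraulic radius R = A/P = 267.9/49.19 = 5.447 ft.
Manning's equation: Q = (1.486/n) A R^(2/3) S^(1/2) = (1.486/0.037) × 267.9 × 5.447^(2/3) × 0.0095^(1/2) = 3250 ft³/s.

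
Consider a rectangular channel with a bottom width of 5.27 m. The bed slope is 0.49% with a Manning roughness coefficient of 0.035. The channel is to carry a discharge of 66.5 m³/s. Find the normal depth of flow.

y_n = 4.5 m

Manning's equation rearranged: A R^(2/3) = nQ / (1·√S) = 0.035 × 66.5 / (√0.0049) = 33.25.
Trying y = 3.56 m: A R^(2/3) = 24.74 — low.
Trying y = 4.89 m: A R^(2/3) = 36.88 — high.
Trying y = 4.5 m: A R^(2/3) = 33.27 — matches.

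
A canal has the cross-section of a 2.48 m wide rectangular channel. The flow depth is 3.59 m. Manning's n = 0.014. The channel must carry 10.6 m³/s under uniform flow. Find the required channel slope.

Flow area A = b·y = 2.48 × 3.59 = 8.903 m². Wetted perimeter P = b + 2y = 2.48 + 2×3.59 = 9.66 m.
Hydraulic radius R = A/P = 8.903/9.66 = 0.9217 m.
From Manning's equation, S = [nQ / (1 A R^(2/3))]² = [0.014 × 10.6 / (1 × 8.903 × 0.9217^(2/3))]² = 0.00031.

S = 0.00031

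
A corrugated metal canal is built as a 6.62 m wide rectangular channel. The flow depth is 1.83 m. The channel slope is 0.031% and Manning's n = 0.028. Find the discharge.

Flow area A = b·y = 6.62 × 1.83 = 12.11 m². Wetted perimeter P = b + 2y = 6.62 + 2×1.83 = 10.28 m.
Hydraulic radius R = A/P = 12.11/10.28 = 1.178 m.
Manning's equation: Q = (1/n) A R^(2/3) S^(1/2) = (1/0.028) × 12.11 × 1.178^(2/3) × 0.00031^(1/2) = 8.5 m³/s.

Q = 8.5 m³/s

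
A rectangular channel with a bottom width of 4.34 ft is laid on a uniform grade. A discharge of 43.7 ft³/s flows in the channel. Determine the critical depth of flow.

For a rectangular channel, critical depth y_c = (q²/g)^(1/3) where q = Q/b = 43.7/4.34 = 10.07 ft²/s.
So y_c = (10.07²/32.2)^(1/3) = 1.47 ft.

y_c = 1.47 ft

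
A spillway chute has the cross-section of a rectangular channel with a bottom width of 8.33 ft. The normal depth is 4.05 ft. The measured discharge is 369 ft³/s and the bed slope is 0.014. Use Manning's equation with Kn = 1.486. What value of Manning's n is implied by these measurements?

Flow area A = b·y = 8.33 × 4.05 = 33.74 ft². Wetted perimeter P = b + 2y = 8.33 + 2×4.05 = 16.43 ft.
Hydraulic radius R = A/P = 33.74/16.43 = 2.053 ft.
Rearranging Manning's equation: n = (1.486/Q) A R^(2/3) S^(1/2) = (1.486/369) × 33.74 × 2.053^(2/3) × √0.014 = 0.026.

n = 0.026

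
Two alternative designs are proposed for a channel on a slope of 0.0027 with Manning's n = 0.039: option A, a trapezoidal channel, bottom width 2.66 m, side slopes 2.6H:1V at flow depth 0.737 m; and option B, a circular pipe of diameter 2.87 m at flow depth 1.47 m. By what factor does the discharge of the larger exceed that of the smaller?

1.27

Channel A: With bottom width b = 2.66 m and side slope z = 2.6: A = (b + zy)y = (2.66 + 2.6×0.737)×0.737 = 3.373 m²; P = b + 2y√(1+z²) = 2.66 + 2×0.737×2.786 = 6.766 m. Hydraulic radius R = A/P = 3.373/6.766 = 0.4985 m. Q_A = (1/0.039)·3.373·0.4985^(2/3)·√0.0027 = 2.825 m³/s.
Channel B: For a circular section of diameter D = 2.87 m at depth y = 1.47 m, the central angle is θ = 2 arccos(1 − 2y/D) = 3.19 rad. Then A = (D²/8)(θ − sin θ) = 3.335 m² and P = Dθ/2 = 4.578 m. Hydraulic radius R = A/P = 3.335/4.578 = 0.7285 m. Q_B = (1/0.039)·3.335·0.7285^(2/3)·√0.0027 = 3.597 m³/s.
The larger discharge is 3.597 m³/s and the smaller is 2.825 m³/s; the ratio is 1.27.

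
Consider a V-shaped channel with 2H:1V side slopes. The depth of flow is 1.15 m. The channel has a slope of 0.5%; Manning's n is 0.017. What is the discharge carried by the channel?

For a triangular section with side slope z = 2: A = zy² = 2×1.15² = 2.645 m²; P = 2y√(1+z²) = 2×1.15×2.236 = 5.143 m.
Hydraulic radius R = A/P = 2.645/5.143 = 0.5143 m.
Manning's equation: Q = (1/n) A R^(2/3) S^(1/2) = (1/0.017) × 2.645 × 0.5143^(2/3) × 0.005^(1/2) = 7.06 m³/s.

Q = 7.06 m³/s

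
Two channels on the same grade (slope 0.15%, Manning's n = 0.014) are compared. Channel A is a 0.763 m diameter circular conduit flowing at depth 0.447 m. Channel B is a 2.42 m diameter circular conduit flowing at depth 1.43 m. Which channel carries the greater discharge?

Channel A: For a circular section of diameter D = 0.763 m at depth y = 0.447 m, the central angle is θ = 2 arccos(1 − 2y/D) = 3.487 rad. Then A = (D²/8)(θ − sin θ) = 0.2783 m² and P = Dθ/2 = 1.33 m. Hydraulic radius R = A/P = 0.2783/1.33 = 0.2093 m. Q_A = (1/0.014)·0.2783·0.2093^(2/3)·√0.0015 = 0.2714 m³/s.
Channel B: For a circular section of diameter D = 2.42 m at depth y = 1.43 m, the central angle is θ = 2 arccos(1 − 2y/D) = 3.507 rad. Then A = (D²/8)(θ − sin θ) = 2.829 m² and P = Dθ/2 = 4.244 m. Hydraulic radius R = A/P = 2.829/4.244 = 0.6667 m. Q_B = (1/0.014)·2.829·0.6667^(2/3)·√0.0015 = 5.973 m³/s.
Q_A = 0.2714 m³/s vs Q_B = 5.973 m³/s, so channel B carries more.

channel B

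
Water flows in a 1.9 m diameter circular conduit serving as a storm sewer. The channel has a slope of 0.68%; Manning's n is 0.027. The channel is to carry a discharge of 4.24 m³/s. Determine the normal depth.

Manning's equation rearranged: A R^(2/3) = nQ / (1·√S) = 0.027 × 4.24 / (√0.0068) = 1.388.
At y = 1.02 m: A R^(2/3) = 0.9718 — low.
At y = 1.29 m: A R^(2/3) = 1.387 — close enough.

y_n = 1.29 m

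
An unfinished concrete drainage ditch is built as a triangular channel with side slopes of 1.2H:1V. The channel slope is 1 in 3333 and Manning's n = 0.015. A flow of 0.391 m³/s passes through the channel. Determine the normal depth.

Manning's equation rearranged: A R^(2/3) = nQ / (1·√S) = 0.015 × 0.391 / (√0.0003) = 0.3386.
Try y = 0.607 m: A R^(2/3) = 0.1675 — low.
Try y = 0.79 m: A R^(2/3) = 0.3382 — close enough.

y_n = 0.79 m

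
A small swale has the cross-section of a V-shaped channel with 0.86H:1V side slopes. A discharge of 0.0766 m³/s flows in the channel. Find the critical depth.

At critical depth, Q² T / (g A³) = 1, i.e. A³/T = Q²/g = 0.0766²/9.81 = 0.0005981.
At y = 0.197 m: A³/T = 0.0001097 — too small.
At y = 0.277 m: A³/T = 0.0006031 — ≈ 0.0005981.

y_c = 0.277 m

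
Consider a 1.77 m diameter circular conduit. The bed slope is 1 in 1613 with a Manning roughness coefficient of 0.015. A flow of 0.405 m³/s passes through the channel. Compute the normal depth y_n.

Manning's equation rearranged: A R^(2/3) = nQ / (1·√S) = 0.015 × 0.405 / (√0.00062) = 0.244.
Trying y = 0.341 m: A R^(2/3) = 0.116 — low.
Trying y = 0.495 m: A R^(2/3) = 0.2441 — matches.

y_n = 0.495 m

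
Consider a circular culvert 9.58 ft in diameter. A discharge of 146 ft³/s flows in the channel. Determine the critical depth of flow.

y_c = 2.85 ft

At critical depth, Q² T / (g A³) = 1, i.e. A³/T = Q²/g = 146²/32.2 = 662.
Try y = 2.3 ft: A³/T = 288.1 — low.
Try y = 2.85 ft: A³/T = 663.2 — ≈ 662.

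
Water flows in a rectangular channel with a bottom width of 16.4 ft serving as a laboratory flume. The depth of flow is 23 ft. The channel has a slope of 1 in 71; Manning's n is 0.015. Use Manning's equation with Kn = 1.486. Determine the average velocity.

V = 39 ft/s

Flow area A = b·y = 16.4 × 23 = 377.2 ft². Wetted perimeter P = b + 2y = 16.4 + 2×23 = 62.4 ft.
Hydraulic radius R = A/P = 377.2/62.4 = 6.045 ft.
From Manning's equation, V = (1.486/n) R^(2/3) S^(1/2) = (1.486/0.015) × 6.045^(2/3) × 0.01408^(1/2) = 39 ft/s.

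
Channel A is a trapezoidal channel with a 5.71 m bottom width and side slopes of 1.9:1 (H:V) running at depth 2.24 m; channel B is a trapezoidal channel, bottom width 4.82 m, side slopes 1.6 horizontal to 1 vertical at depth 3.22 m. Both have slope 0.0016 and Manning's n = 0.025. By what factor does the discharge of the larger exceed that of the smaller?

1.71

Channel A: With bottom width b = 5.71 m and side slope z = 1.9: A = (b + zy)y = (5.71 + 1.9×2.24)×2.24 = 22.32 m²; P = b + 2y√(1+z²) = 5.71 + 2×2.24×2.147 = 15.33 m. Hydraulic radius R = A/P = 22.32/15.33 = 1.456 m. Q_A = (1/0.025)·22.32·1.456^(2/3)·√0.0016 = 45.89 m³/s.
Channel B: With bottom width b = 4.82 m and side slope z = 1.6: A = (b + zy)y = (4.82 + 1.6×3.22)×3.22 = 32.11 m²; P = b + 2y√(1+z²) = 4.82 + 2×3.22×1.887 = 16.97 m. Hydraulic radius R = A/P = 32.11/16.97 = 1.892 m. Q_B = (1/0.025)·32.11·1.892^(2/3)·√0.0016 = 78.59 m³/s.
The larger discharge is 78.59 m³/s and the smaller is 45.89 m³/s; the ratio is 1.71.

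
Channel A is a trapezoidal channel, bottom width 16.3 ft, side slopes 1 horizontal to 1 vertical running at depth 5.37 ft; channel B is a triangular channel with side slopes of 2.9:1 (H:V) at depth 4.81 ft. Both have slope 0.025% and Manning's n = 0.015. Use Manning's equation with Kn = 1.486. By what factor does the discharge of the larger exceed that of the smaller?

2.4

Channel A: With bottom width b = 16.3 ft and side slope z = 1: A = (b + zy)y = (16.3 + 1×5.37)×5.37 = 116.4 ft²; P = b + 2y√(1+z²) = 16.3 + 2×5.37×1.414 = 31.49 ft. Hydraulic radius R = A/P = 116.4/31.49 = 3.696 ft. Q_A = (1.486/0.015)·116.4·3.696^(2/3)·√0.00025 = 435.7 ft³/s.
Channel B: For a triangular section with side slope z = 2.9: A = zy² = 2.9×4.81² = 67.09 ft²; P = 2y√(1+z²) = 2×4.81×3.068 = 29.51 ft. Hydraulic radius R = A/P = 67.09/29.51 = 2.274 ft. Q_B = (1.486/0.015)·67.09·2.274^(2/3)·√0.00025 = 181.7 ft³/s.
The larger discharge is 435.7 ft³/s and the smaller is 181.7 ft³/s; the ratio is 2.4.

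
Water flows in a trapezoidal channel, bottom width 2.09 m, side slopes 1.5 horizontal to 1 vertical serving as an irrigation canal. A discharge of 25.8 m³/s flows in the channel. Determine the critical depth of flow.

At critical depth, Q² T / (g A³) = 1, i.e. A³/T = Q²/g = 25.8²/9.81 = 67.85.
Try y = 1.24 m: A³/T = 20.22 — too small.
Try y = 1.98 m: A³/T = 125.2 — too large.
Try y = 1.7 m: A³/T = 68.26 — close enough.

y_c = 1.7 m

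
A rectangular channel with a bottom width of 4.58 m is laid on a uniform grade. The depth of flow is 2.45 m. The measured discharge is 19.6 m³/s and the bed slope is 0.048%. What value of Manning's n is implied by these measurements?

n = 0.014

Flow area A = b·y = 4.58 × 2.45 = 11.22 m². Wetted perimeter P = b + 2y = 4.58 + 2×2.45 = 9.48 m.
Hydraulic radius R = A/P = 11.22/9.48 = 1.184 m.
Rearranging Manning's equation: n = (1/Q) A R^(2/3) S^(1/2) = (1/19.6) × 11.22 × 1.184^(2/3) × √0.00048 = 0.014.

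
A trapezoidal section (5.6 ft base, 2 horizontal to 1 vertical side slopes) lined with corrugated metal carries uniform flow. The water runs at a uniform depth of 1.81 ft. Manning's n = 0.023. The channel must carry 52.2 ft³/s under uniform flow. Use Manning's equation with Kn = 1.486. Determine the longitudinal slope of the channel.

With bottom width b = 5.6 ft and side slope z = 2: A = (b + zy)y = (5.6 + 2×1.81)×1.81 = 16.69 ft²; P = b + 2y√(1+z²) = 5.6 + 2×1.81×2.236 = 13.69 ft.
Hydraulic radius R = A/P = 16.69/13.69 = 1.219 ft.
From Manning's equation, S = [nQ / (1.486 A R^(2/3))]² = [0.023 × 52.2 / (1.486 × 16.69 × 1.219^(2/3))]² = 0.0018.

S = 0.0018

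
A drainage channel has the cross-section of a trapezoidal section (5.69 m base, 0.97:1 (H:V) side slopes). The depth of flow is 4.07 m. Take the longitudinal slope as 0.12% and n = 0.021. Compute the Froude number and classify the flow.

With bottom width b = 5.69 m and side slope z = 0.97: A = (b + zy)y = (5.69 + 0.97×4.07)×4.07 = 39.23 m²; P = b + 2y√(1+z²) = 5.69 + 2×4.07×1.393 = 17.03 m.
Hydraulic radius R = A/P = 39.23/17.03 = 2.303 m.
V = (1/n) R^(2/3) √S = (1/0.021) × 2.303^(2/3) × √0.0012 = 2.877 m/s. Hydraulic depth D_h = A/T = 39.23/13.59 = 2.887 m.
Froude number Fr = V/√(g·D_h) = 2.877/√(9.81×2.887) = 0.541, which is less than 1, so the flow is subcritical.

subcritical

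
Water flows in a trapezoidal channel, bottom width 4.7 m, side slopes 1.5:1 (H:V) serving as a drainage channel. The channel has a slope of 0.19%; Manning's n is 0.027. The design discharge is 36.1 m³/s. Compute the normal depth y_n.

Manning's equation rearranged: A R^(2/3) = nQ / (1·√S) = 0.027 × 36.1 / (√0.0019) = 22.36.
Try y = 2.55 m: A R^(2/3) = 29.3 — over.
Try y = 2.22 m: A R^(2/3) = 22.34 — ≈ 22.36.

y_n = 2.22 m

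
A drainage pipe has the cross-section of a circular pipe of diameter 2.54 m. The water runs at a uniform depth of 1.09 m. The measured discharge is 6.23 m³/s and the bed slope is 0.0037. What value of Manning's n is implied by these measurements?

For a circular section of diameter D = 2.54 m at depth y = 1.09 m, the central angle is θ = 2 arccos(1 − 2y/D) = 2.857 rad. Then A = (D²/8)(θ − sin θ) = 2.078 m² and P = Dθ/2 = 3.629 m.
Hydraulic radius R = A/P = 2.078/3.629 = 0.5726 m.
Rearranging Manning's equation: n = (1/Q) A R^(2/3) S^(1/2) = (1/6.23) × 2.078 × 0.5726^(2/3) × √0.0037 = 0.014.

n = 0.014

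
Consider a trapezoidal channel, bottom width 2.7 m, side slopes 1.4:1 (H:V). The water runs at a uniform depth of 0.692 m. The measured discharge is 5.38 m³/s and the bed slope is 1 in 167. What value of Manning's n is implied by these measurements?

With bottom width b = 2.7 m and side slope z = 1.4: A = (b + zy)y = (2.7 + 1.4×0.692)×0.692 = 2.539 m²; P = b + 2y√(1+z²) = 2.7 + 2×0.692×1.72 = 5.081 m.
Hydraulic radius R = A/P = 2.539/5.081 = 0.4997 m.
Rearranging Manning's equation: n = (1/Q) A R^(2/3) S^(1/2) = (1/5.38) × 2.539 × 0.4997^(2/3) × √0.005988 = 0.023.

n = 0.023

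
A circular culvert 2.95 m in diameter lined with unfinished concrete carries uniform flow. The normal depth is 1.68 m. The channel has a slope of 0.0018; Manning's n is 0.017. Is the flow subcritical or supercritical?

subcritical

For a circular section of diameter D = 2.95 m at depth y = 1.68 m, the central angle is θ = 2 arccos(1 − 2y/D) = 3.42 rad. Then A = (D²/8)(θ − sin θ) = 4.02 m² and P = Dθ/2 = 5.045 m.
Hydraulic radius R = A/P = 4.02/5.045 = 0.7969 m.
V = (1/n) R^(2/3) √S = (1/0.017) × 0.7969^(2/3) × √0.0018 = 2.145 m/s. Hydraulic depth D_h = A/T = 4.02/2.921 = 1.376 m.
Froude number Fr = V/√(g·D_h) = 2.145/√(9.81×1.376) = 0.584, which is less than 1, so the flow is subcritical.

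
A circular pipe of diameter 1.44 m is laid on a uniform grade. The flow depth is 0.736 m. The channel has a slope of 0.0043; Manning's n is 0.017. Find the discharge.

For a circular section of diameter D = 1.44 m at depth y = 0.736 m, the central angle is θ = 2 arccos(1 − 2y/D) = 3.186 rad. Then A = (D²/8)(θ − sin θ) = 0.8373 m² and P = Dθ/2 = 2.294 m.
Hydraulic radius R = A/P = 0.8373/2.294 = 0.365 m.
Manning's equation: Q = (1/n) A R^(2/3) S^(1/2) = (1/0.017) × 0.8373 × 0.365^(2/3) × 0.0043^(1/2) = 1.65 m³/s.

Q = 1.65 m³/s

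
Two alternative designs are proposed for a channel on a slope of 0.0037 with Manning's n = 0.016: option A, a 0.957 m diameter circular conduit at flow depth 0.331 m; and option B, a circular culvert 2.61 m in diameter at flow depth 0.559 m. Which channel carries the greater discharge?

Channel A: For a circular section of diameter D = 0.957 m at depth y = 0.331 m, the central angle is θ = 2 arccos(1 − 2y/D) = 2.515 rad. Then A = (D²/8)(θ − sin θ) = 0.2208 m² and P = Dθ/2 = 1.203 m. Hydraulic radius R = A/P = 0.2208/1.203 = 0.1835 m. Q_A = (1/0.016)·0.2208·0.1835^(2/3)·√0.0037 = 0.271 m³/s.
Channel B: For a circular section of diameter D = 2.61 m at depth y = 0.559 m, the central angle is θ = 2 arccos(1 − 2y/D) = 1.925 rad. Then A = (D²/8)(θ − sin θ) = 0.84 m² and P = Dθ/2 = 2.512 m. Hydraulic radius R = A/P = 0.84/2.512 = 0.3345 m. Q_B = (1/0.016)·0.84·0.3345^(2/3)·√0.0037 = 1.539 m³/s.
Q_A = 0.271 m³/s vs Q_B = 1.539 m³/s, so channel B carries more.

channel B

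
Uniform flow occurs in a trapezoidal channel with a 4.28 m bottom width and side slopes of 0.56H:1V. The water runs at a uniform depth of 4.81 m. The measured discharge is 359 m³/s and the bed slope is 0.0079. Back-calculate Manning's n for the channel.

With bottom width b = 4.28 m and side slope z = 0.56: A = (b + zy)y = (4.28 + 0.56×4.81)×4.81 = 33.54 m²; P = b + 2y√(1+z²) = 4.28 + 2×4.81×1.146 = 15.31 m.
Hydraulic radius R = A/P = 33.54/15.31 = 2.192 m.
Rearranging Manning's equation: n = (1/Q) A R^(2/3) S^(1/2) = (1/359) × 33.54 × 2.192^(2/3) × √0.0079 = 0.014.

n = 0.014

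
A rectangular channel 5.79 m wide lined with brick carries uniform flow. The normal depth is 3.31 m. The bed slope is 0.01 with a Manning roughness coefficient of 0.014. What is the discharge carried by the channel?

Q = 183 m³/s

Flow area A = b·y = 5.79 × 3.31 = 19.16 m². Wetted perimeter P = b + 2y = 5.79 + 2×3.31 = 12.41 m.
Hydraulic radius R = A/P = 19.16/12.41 = 1.544 m.
Manning's equation: Q = (1/n) A R^(2/3) S^(1/2) = (1/0.014) × 19.16 × 1.544^(2/3) × 0.01^(1/2) = 183 m³/s.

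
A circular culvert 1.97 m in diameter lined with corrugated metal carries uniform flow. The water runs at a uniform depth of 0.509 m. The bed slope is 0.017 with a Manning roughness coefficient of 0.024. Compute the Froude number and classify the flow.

For a circular section of diameter D = 1.97 m at depth y = 0.509 m, the central angle is θ = 2 arccos(1 − 2y/D) = 2.133 rad. Then A = (D²/8)(θ − sin θ) = 0.6242 m² and P = Dθ/2 = 2.101 m.
Hydraulic radius R = A/P = 0.6242/2.101 = 0.2971 m.
V = (1/n) R^(2/3) √S = (1/0.024) × 0.2971^(2/3) × √0.017 = 2.419 m/s. Hydraulic depth D_h = A/T = 0.6242/1.725 = 0.3619 m.
Froude number Fr = V/√(g·D_h) = 2.419/√(9.81×0.3619) = 1.28, which is greater than 1, so the flow is supercritical.

supercritical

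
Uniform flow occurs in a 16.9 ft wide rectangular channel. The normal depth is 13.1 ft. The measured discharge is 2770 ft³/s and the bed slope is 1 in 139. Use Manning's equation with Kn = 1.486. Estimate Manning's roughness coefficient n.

n = 0.03

Flow area A = b·y = 16.9 × 13.1 = 221.4 ft². Wetted perimeter P = b + 2y = 16.9 + 2×13.1 = 43.1 ft.
Hydraulic radius R = A/P = 221.4/43.1 = 5.137 ft.
Rearranging Manning's equation: n = (1.486/Q) A R^(2/3) S^(1/2) = (1.486/2770) × 221.4 × 5.137^(2/3) × √0.007194 = 0.03.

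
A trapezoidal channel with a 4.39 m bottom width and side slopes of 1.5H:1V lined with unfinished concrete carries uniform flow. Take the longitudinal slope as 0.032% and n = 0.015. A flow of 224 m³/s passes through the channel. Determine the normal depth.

y_n = 6.27 m

Manning's equation rearranged: A R^(2/3) = nQ / (1·√S) = 0.015 × 224 / (√0.00032) = 187.8.
Trying y = 7.55 m: A R^(2/3) = 286.6 — high.
Trying y = 5.37 m: A R^(2/3) = 133.2 — low.
Trying y = 6.27 m: A R^(2/3) = 188 — ≈ 187.8.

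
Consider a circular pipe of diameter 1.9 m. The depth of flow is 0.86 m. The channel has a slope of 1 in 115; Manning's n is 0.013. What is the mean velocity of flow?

For a circular section of diameter D = 1.9 m at depth y = 0.86 m, the central angle is θ = 2 arccos(1 − 2y/D) = 2.952 rad. Then A = (D²/8)(θ − sin θ) = 1.247 m² and P = Dθ/2 = 2.804 m.
Hydraulic radius R = A/P = 1.247/2.804 = 0.4446 m.
From Manning's equation, V = (1/n) R^(2/3) S^(1/2) = (1/0.013) × 0.4446^(2/3) × 0.008696^(1/2) = 4.18 m/s.

V = 4.18 m/s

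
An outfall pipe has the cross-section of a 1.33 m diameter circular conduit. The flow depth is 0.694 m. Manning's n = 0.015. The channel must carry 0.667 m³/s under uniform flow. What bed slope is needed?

For a circular section of diameter D = 1.33 m at depth y = 0.694 m, the central angle is θ = 2 arccos(1 − 2y/D) = 3.229 rad. Then A = (D²/8)(θ − sin θ) = 0.7332 m² and P = Dθ/2 = 2.147 m.
Hydraulic radius R = A/P = 0.7332/2.147 = 0.3415 m.
From Manning's equation, S = [nQ / (1 A R^(2/3))]² = [0.015 × 0.667 / (1 × 0.7332 × 0.3415^(2/3))]² = 0.00078.

S = 0.00078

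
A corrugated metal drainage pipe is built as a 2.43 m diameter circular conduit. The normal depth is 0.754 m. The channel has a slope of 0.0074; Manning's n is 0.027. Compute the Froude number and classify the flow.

For a circular section of diameter D = 2.43 m at depth y = 0.754 m, the central angle is θ = 2 arccos(1 − 2y/D) = 2.363 rad. Then A = (D²/8)(θ − sin θ) = 1.226 m² and P = Dθ/2 = 2.871 m.
Hydraulic radius R = A/P = 1.226/2.871 = 0.427 m.
V = (1/n) R^(2/3) √S = (1/0.027) × 0.427^(2/3) × √0.0074 = 1.807 m/s. Hydraulic depth D_h = A/T = 1.226/2.248 = 0.5454 m.
Froude number Fr = V/√(g·D_h) = 1.807/√(9.81×0.5454) = 0.781, which is less than 1, so the flow is subcritical.

subcritical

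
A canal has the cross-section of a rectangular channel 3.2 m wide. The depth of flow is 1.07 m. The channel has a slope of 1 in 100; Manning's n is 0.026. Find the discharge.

Flow area A = b·y = 3.2 × 1.07 = 3.424 m². Wetted perimeter P = b + 2y = 3.2 + 2×1.07 = 5.34 m.
Hydraulic radius R = A/P = 3.424/5.34 = 0.6412 m.
Manning's equation: Q = (1/n) A R^(2/3) S^(1/2) = (1/0.026) × 3.424 × 0.6412^(2/3) × 0.01^(1/2) = 9.79 m³/s.

Q = 9.79 m³/s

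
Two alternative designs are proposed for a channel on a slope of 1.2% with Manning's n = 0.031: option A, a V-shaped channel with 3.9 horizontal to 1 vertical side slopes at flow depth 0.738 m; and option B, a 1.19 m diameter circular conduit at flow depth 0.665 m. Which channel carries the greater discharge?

Channel A: For a triangular section with side slope z = 3.9: A = zy² = 3.9×0.738² = 2.124 m²; P = 2y√(1+z²) = 2×0.738×4.026 = 5.943 m. Hydraulic radius R = A/P = 2.124/5.943 = 0.3574 m. Q_A = (1/0.031)·2.124·0.3574^(2/3)·√0.012 = 3.78 m³/s.
Channel B: For a circular section of diameter D = 1.19 m at depth y = 0.665 m, the central angle is θ = 2 arccos(1 − 2y/D) = 3.377 rad. Then A = (D²/8)(θ − sin θ) = 0.6392 m² and P = Dθ/2 = 2.01 m. Hydraulic radius R = A/P = 0.6392/2.01 = 0.3181 m. Q_B = (1/0.031)·0.6392·0.3181^(2/3)·√0.012 = 1.053 m³/s.
Q_A = 3.78 m³/s vs Q_B = 1.053 m³/s, so channel A carries more.

channel A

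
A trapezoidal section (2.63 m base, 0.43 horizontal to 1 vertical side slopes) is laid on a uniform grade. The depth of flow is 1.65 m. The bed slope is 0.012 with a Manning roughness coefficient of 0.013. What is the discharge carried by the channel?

Q = 42.8 m³/s

With bottom width b = 2.63 m and side slope z = 0.43: A = (b + zy)y = (2.63 + 0.43×1.65)×1.65 = 5.51 m²; P = b + 2y√(1+z²) = 2.63 + 2×1.65×1.089 = 6.222 m.
Hydraulic radius R = A/P = 5.51/6.222 = 0.8856 m.
Manning's equation: Q = (1/n) A R^(2/3) S^(1/2) = (1/0.013) × 5.51 × 0.8856^(2/3) × 0.012^(1/2) = 42.8 m³/s.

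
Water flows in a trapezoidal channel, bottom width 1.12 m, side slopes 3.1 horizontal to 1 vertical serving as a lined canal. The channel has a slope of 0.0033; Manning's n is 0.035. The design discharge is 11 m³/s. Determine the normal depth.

y_n = 1.44 m

Manning's equation rearranged: A R^(2/3) = nQ / (1·√S) = 0.035 × 11 / (√0.0033) = 6.702.
Trying y = 1.28 m: A R^(2/3) = 5.078 — short.
Trying y = 1.59 m: A R^(2/3) = 8.548 — over.
Trying y = 1.44 m: A R^(2/3) = 6.73 — matches.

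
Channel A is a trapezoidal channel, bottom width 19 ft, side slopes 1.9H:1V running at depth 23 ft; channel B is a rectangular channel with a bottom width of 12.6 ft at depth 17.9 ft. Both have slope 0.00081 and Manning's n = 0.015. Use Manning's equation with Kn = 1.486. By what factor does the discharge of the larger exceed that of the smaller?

12.2

Channel A: With bottom width b = 19 ft and side slope z = 1.9: A = (b + zy)y = (19 + 1.9×23)×23 = 1442 ft²; P = b + 2y√(1+z²) = 19 + 2×23×2.147 = 117.8 ft. Hydraulic radius R = A/P = 1442/117.8 = 12.25 ft. Q_A = (1.486/0.015)·1442·12.25^(2/3)·√0.00081 = 21600 ft³/s.
Channel B: Flow area A = b·y = 12.6 × 17.9 = 225.5 ft². Wetted perimeter P = b + 2y = 12.6 + 2×17.9 = 48.4 ft. Hydraulic radius R = A/P = 225.5/48.4 = 4.66 ft. Q_B = (1.486/0.015)·225.5·4.66^(2/3)·√0.00081 = 1774 ft³/s.
The larger discharge is 21600 ft³/s and the smaller is 1774 ft³/s; the ratio is 12.2.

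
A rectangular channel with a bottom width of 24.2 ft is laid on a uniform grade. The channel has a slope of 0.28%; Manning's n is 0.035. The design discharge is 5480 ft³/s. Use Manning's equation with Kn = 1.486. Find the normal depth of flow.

Manning's equation rearranged: A R^(2/3) = nQ / (1.486·√S) = 0.035 × 5480 / (1.486 × √0.0028) = 2439.
Try y = 29.1 ft: A R^(2/3) = 2944 — too large.
Try y = 21.4 ft: A R^(2/3) = 2025 — too small.
Try y = 24.9 ft: A R^(2/3) = 2439 — matches.

y_n = 24.9 ft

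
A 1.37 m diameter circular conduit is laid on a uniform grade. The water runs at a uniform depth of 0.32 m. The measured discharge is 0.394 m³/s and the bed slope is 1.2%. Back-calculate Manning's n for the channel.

n = 0.024

For a circular section of diameter D = 1.37 m at depth y = 0.32 m, the central angle is θ = 2 arccos(1 − 2y/D) = 2.018 rad. Then A = (D²/8)(θ − sin θ) = 0.2618 m² and P = Dθ/2 = 1.382 m.
Hydraulic radius R = A/P = 0.2618/1.382 = 0.1894 m.
Rearranging Manning's equation: n = (1/Q) A R^(2/3) S^(1/2) = (1/0.394) × 0.2618 × 0.1894^(2/3) × √0.012 = 0.024.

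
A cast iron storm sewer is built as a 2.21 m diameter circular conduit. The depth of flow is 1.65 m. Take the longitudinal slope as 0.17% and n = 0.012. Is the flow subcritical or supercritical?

subcritical

For a circular section of diameter D = 2.21 m at depth y = 1.65 m, the central angle is θ = 2 arccos(1 − 2y/D) = 4.173 rad. Then A = (D²/8)(θ − sin θ) = 3.072 m² and P = Dθ/2 = 4.611 m.
Hydraulic radius R = A/P = 3.072/4.611 = 0.6661 m.
V = (1/n) R^(2/3) √S = (1/0.012) × 0.6661^(2/3) × √0.0017 = 2.621 m/s. Hydraulic depth D_h = A/T = 3.072/1.922 = 1.598 m.
Froude number Fr = V/√(g·D_h) = 2.621/√(9.81×1.598) = 0.662, which is less than 1, so the flow is subcritical.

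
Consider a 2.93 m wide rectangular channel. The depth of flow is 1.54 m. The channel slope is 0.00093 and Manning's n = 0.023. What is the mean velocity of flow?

V = 1.1 m/s

Flow area A = b·y = 2.93 × 1.54 = 4.512 m². Wetted perimeter P = b + 2y = 2.93 + 2×1.54 = 6.01 m.
Hydraulic radius R = A/P = 4.512/6.01 = 0.7508 m.
From Manning's equation, V = (1/n) R^(2/3) S^(1/2) = (1/0.023) × 0.7508^(2/3) × 0.00093^(1/2) = 1.1 m/s.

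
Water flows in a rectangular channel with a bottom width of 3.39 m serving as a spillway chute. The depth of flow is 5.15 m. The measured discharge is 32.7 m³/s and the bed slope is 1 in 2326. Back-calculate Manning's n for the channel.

n = 0.013

Flow area A = b·y = 3.39 × 5.15 = 17.46 m². Wetted perimeter P = b + 2y = 3.39 + 2×5.15 = 13.69 m.
Hydraulic radius R = A/P = 17.46/13.69 = 1.275 m.
Rearranging Manning's equation: n = (1/Q) A R^(2/3) S^(1/2) = (1/32.7) × 17.46 × 1.275^(2/3) × √0.0004299 = 0.013.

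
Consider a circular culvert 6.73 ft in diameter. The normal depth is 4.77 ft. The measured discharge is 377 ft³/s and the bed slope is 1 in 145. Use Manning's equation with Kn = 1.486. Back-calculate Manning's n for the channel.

For a circular section of diameter D = 6.73 ft at depth y = 4.77 ft, the central angle is θ = 2 arccos(1 − 2y/D) = 4.003 rad. Then A = (D²/8)(θ − sin θ) = 26.96 ft² and P = Dθ/2 = 13.47 ft.
Hydraulic radius R = A/P = 26.96/13.47 = 2.001 ft.
Rearranging Manning's equation: n = (1.486/Q) A R^(2/3) S^(1/2) = (1.486/377) × 26.96 × 2.001^(2/3) × √0.006897 = 0.014.

n = 0.014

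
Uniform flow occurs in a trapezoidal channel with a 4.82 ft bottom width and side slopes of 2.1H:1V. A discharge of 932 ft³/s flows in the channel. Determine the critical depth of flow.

At critical depth, Q² T / (g A³) = 1, i.e. A³/T = Q²/g = 932²/32.2 = 26980.
Try y = 4.92 ft: A³/T = 16260 — short.
Try y = 5.54 ft: A³/T = 26970 — ≈ 26980.

y_c = 5.54 ft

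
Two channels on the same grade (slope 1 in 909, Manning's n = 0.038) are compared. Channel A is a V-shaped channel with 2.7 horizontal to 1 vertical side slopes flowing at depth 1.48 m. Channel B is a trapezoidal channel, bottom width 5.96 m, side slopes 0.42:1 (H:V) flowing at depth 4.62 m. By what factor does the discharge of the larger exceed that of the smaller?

13.7

Channel A: For a triangular section with side slope z = 2.7: A = zy² = 2.7×1.48² = 5.914 m²; P = 2y√(1+z²) = 2×1.48×2.879 = 8.523 m. Hydraulic radius R = A/P = 5.914/8.523 = 0.6939 m. Q_A = (1/0.038)·5.914·0.6939^(2/3)·√0.0011 = 4.046 m³/s.
Channel B: With bottom width b = 5.96 m and side slope z = 0.42: A = (b + zy)y = (5.96 + 0.42×4.62)×4.62 = 36.5 m²; P = b + 2y√(1+z²) = 5.96 + 2×4.62×1.085 = 15.98 m. Hydraulic radius R = A/P = 36.5/15.98 = 2.284 m. Q_B = (1/0.038)·36.5·2.284^(2/3)·√0.0011 = 55.25 m³/s.
The larger discharge is 55.25 m³/s and the smaller is 4.046 m³/s; the ratio is 13.7.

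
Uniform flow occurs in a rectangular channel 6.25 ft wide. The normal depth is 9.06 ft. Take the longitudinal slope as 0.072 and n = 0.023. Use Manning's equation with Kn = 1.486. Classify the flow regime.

Flow area A = b·y = 6.25 × 9.06 = 56.62 ft². Wetted perimeter P = b + 2y = 6.25 + 2×9.06 = 24.37 ft.
Hydraulic radius R = A/P = 56.62/24.37 = 2.324 ft.
V = (1.486/n) R^(2/3) √S = (1.486/0.023) × 2.324^(2/3) × √0.072 = 30.41 ft/s. Hydraulic depth D_h = A/T = 56.62/6.25 = 9.06 ft.
Froude number Fr = V/√(g·D_h) = 30.41/√(32.2×9.06) = 1.78, which is greater than 1, so the flow is supercritical.

supercritical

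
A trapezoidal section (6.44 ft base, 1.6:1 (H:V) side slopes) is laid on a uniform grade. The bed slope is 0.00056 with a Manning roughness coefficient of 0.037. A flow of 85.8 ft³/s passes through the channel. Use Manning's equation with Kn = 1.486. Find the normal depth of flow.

Manning's equation rearranged: A R^(2/3) = nQ / (1.486·√S) = 0.037 × 85.8 / (1.486 × √0.00056) = 90.28.
Try y = 2.72 ft: A R^(2/3) = 42.75 — short.
Try y = 4.69 ft: A R^(2/3) = 127.1 — over.
Try y = 3.97 ft: A R^(2/3) = 90.29 — matches.

y_n = 3.97 ft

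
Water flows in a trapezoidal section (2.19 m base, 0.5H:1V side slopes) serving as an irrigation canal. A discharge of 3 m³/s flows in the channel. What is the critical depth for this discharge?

At critical depth, Q² T / (g A³) = 1, i.e. A³/T = Q²/g = 3²/9.81 = 0.9174.
At y = 0.377 m: A³/T = 0.2809 — short.
At y = 0.552 m: A³/T = 0.9199 — ≈ 0.9174.

y_c = 0.552 m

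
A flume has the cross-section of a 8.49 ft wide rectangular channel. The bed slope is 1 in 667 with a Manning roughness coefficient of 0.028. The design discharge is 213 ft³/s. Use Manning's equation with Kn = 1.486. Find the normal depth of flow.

y_n = 6.51 ft

Manning's equation rearranged: A R^(2/3) = nQ / (1.486·√S) = 0.028 × 213 / (1.486 × √0.001499) = 103.7.
At y = 7.68 ft: A R^(2/3) = 127.5 — high.
At y = 5.36 ft: A R^(2/3) = 80.87 — low.
At y = 6.51 ft: A R^(2/3) = 103.7 — ≈ 103.7.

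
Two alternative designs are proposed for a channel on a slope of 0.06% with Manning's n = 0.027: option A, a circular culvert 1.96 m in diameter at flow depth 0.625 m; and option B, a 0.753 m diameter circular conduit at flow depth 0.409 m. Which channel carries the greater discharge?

Channel A: For a circular section of diameter D = 1.96 m at depth y = 0.625 m, the central angle is θ = 2 arccos(1 − 2y/D) = 2.4 rad. Then A = (D²/8)(θ − sin θ) = 0.8283 m² and P = Dθ/2 = 2.352 m. Hydraulic radius R = A/P = 0.8283/2.352 = 0.3521 m. Q_A = (1/0.027)·0.8283·0.3521^(2/3)·√0.0006 = 0.3747 m³/s.
Channel B: For a circular section of diameter D = 0.753 m at depth y = 0.409 m, the central angle is θ = 2 arccos(1 − 2y/D) = 3.314 rad. Then A = (D²/8)(θ − sin θ) = 0.2471 m² and P = Dθ/2 = 1.248 m. Hydraulic radius R = A/P = 0.2471/1.248 = 0.198 m. Q_B = (1/0.027)·0.2471·0.198^(2/3)·√0.0006 = 0.07616 m³/s.
Q_A = 0.3747 m³/s vs Q_B = 0.07616 m³/s, so channel A carries more.

channel A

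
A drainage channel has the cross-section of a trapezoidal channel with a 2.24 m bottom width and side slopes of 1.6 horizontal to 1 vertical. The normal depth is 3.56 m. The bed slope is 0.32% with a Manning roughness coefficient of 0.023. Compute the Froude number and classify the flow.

subcritical

With bottom width b = 2.24 m and side slope z = 1.6: A = (b + zy)y = (2.24 + 1.6×3.56)×3.56 = 28.25 m²; P = b + 2y√(1+z²) = 2.24 + 2×3.56×1.887 = 15.67 m.
Hydraulic radius R = A/P = 28.25/15.67 = 1.802 m.
V = (1/n) R^(2/3) √S = (1/0.023) × 1.802^(2/3) × √0.0032 = 3.643 m/s. Hydraulic depth D_h = A/T = 28.25/13.63 = 2.072 m.
Froude number Fr = V/√(g·D_h) = 3.643/√(9.81×2.072) = 0.808, which is less than 1, so the flow is subcritical.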